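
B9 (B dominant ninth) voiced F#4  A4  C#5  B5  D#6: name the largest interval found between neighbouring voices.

Adjacent intervals: F#4→A4 = minor third; A4→C#5 = major third; C#5→B5 = minor seventh; B5→D#6 = major third.
The largest is C#5 to B5, a minor seventh (10 semitones).

minor seventh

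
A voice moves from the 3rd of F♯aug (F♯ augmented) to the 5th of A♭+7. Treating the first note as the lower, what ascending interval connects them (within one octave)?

F♯aug (F♯ augmented) has A♯ as its 3rd, and A♭+7 has E as its 5th.
A♯ up to E is 6 semitones, a half step narrower than a perfect fifth, so the interval is diminished.

diminished fifth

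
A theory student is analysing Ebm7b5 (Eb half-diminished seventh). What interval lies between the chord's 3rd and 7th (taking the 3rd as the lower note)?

Spelling the chord: Eb, Gb, Bbb, Db.
3rd = Gb; 7th = Db.
Gb up to Db spans 5 letter names and 7 semitones — a perfect fifth.

perfect fifth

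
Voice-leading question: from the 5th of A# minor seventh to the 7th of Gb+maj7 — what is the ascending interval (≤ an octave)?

The 5th of A# minor seventh is E#; the 7th of Gb+maj7 is F.
2 letter names make it a second; at 0 semitones (a whole step narrower than major) the quality is diminished.

diminished 2nd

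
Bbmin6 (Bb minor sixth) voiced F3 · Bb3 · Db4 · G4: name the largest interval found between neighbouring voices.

Adjacent intervals: F3→Bb3 = perfect fourth; Bb3→Db4 = minor third; Db4→G4 = augmented fourth.
The largest is Db4 to G4, an augmented fourth (6 semitones).

augmented fourth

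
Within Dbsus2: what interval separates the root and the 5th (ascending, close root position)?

Dbsus2: Db-Eb-Ab.
So we need the interval from Db up to Ab.
From Db to Ab is 7 semitones, exactly the perfect fifth.

perfect 5th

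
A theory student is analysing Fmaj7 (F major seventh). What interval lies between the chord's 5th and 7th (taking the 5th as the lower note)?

major third

The chord tones of Fmaj7 (F major seventh) are F A C E.
The 5th is C and the 7th is E.
From C to E is 4 semitones, exactly the major third.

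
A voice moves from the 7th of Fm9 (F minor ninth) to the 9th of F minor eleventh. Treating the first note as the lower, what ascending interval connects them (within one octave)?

M3

The 7th of Fm9 (F minor ninth) is Eb; the 9th of F minor eleventh is G.
From Eb to G is 4 semitones, exactly the major third.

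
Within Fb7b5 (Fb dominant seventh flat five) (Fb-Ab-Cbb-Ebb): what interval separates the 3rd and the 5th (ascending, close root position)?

The 3rd is Ab and the 5th is Cbb.
From Ab to Cbb: 2 semitones over a third = diminished.

diminished third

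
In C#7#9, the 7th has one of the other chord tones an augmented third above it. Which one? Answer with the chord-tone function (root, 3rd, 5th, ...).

Spelling the chord: C# E# G# B D##.
The 7th is B. An augmented third above B is D##.
D## is the chord's 9th.

9th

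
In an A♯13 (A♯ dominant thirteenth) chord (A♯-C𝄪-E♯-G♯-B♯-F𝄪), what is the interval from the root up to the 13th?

major thirteenth

Root = A♯; 13th = F𝄪.
Counting 13 letters and 21 half steps from A♯ gives a major thirteenth.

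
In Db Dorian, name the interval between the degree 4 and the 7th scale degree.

perfect fourth

The scale runs Db Eb Fb Gb Ab Bb Cb.
So we need the interval from Gb up to Cb.
From Gb to Cb is 5 semitones, exactly the perfect fourth.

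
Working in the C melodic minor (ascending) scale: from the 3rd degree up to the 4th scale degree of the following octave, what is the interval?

C melodic minor: C D Eb F G A B.
The 3rd degree is Eb and the degree 4 (up an octave) is F.
Counting 9 letters and 14 half steps from Eb gives a major ninth.

major ninth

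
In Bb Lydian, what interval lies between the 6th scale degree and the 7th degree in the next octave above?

major 9th

Bb lydian: Bb C D E F G A.
The 6th scale degree is G and the degree 7 (up an octave) is A.
G up to A spans 9 letter names and 14 semitones — a major ninth.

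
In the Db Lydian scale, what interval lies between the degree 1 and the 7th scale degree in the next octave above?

M14

Spelling the Db Lydian scale: Db Eb F G Ab Bb C.
Degree 1 = Db; degree 7 (up an octave) = C.
Db up to C spans 14 letter names and 23 semitones — a major fourteenth.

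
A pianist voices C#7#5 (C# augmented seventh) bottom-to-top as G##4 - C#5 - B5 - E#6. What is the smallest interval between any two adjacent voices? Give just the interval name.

d4

Adjacent intervals: G##4→C#5 = diminished fourth; C#5→B5 = minor seventh; B5→E#6 = augmented fourth.
The smallest is G##4 to C#5, a diminished fourth (4 semitones).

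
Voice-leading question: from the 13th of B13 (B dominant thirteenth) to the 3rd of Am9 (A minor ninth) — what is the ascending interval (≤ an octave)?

B13 (B dominant thirteenth) has G# as its 13th, and Am9 (A minor ninth) has C as its 3rd.
From G# to C: 4 semitones over a fourth = diminished.

d4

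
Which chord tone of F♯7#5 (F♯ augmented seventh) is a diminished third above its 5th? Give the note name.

E

F♯+7 is spelled F♯-A♯-C𝄪-E.
The 5th is C𝄪. A diminished third above C𝄪 is E.
E is the chord's 7th.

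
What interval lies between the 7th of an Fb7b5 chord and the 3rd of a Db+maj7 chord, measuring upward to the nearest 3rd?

augmented second

Fb7b5 has Ebb as its 7th, and Db+maj7 has F as its 3rd.
2 letter names make it a second; at 3 semitones (a half step wider than major) the quality is augmented.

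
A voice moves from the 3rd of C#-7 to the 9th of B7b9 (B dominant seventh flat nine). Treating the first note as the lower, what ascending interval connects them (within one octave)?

minor sixth

C#-7 has E as its 3rd, and B7b9 (B dominant seventh flat nine) has C as its 9th.
6 letter names make it a sixth; at 8 semitones (a half step narrower than major) the quality is minor.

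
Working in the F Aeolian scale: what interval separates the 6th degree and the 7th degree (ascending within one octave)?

Spelling the F Aeolian scale: F G Ab Bb C Db Eb.
The 6th degree is Db and the degree 7 is Eb.
From Db to Eb is 2 semitones, exactly the major second.

M2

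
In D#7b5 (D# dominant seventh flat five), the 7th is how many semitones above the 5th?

4

Spelling the chord: D#-F##-A-C#.
A to C# is a major third: 4 semitones.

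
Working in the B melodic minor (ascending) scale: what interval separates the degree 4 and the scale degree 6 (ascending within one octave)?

The scale runs B C# D E F# G# A#.
That puts E below G#.
E up to G# spans 3 letter names and 4 semitones — a major third.

major 3rd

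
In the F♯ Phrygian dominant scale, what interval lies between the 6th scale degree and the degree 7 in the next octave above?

F♯ phrygian dominant: F♯ G A♯ B C♯ D E.
So we need the interval from D up to E.
Counting 9 letters and 14 half steps from D gives a major ninth.

major 9th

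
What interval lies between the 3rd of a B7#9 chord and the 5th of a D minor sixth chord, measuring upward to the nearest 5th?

diminished fifth

The 3rd of B7#9 is D#; the 5th of D minor sixth is A.
From D# to A: 6 semitones over a fifth = diminished.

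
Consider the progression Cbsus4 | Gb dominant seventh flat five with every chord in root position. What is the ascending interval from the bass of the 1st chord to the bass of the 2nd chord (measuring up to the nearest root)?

The roots are Cb and Gb.
Cb up to Gb spans 5 letter names and 7 semitones — a perfect fifth.

P5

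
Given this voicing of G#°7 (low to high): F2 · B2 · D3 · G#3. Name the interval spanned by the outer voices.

The outer voices are F2 and G#3.
From F to G#: 15 semitones over a ninth = augmented.

augmented ninth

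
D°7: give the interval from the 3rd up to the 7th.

diminished fifth

D diminished seventh: D–F–A♭–C♭.
So we need the interval from F up to C♭.
F up to C♭ is 6 semitones, a half step narrower than a perfect fifth, so the interval is diminished.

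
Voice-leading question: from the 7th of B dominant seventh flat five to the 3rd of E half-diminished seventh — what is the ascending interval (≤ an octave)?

minor seventh

The 7th of B dominant seventh flat five is A; the 3rd of E half-diminished seventh is G.
7 letter names make it a seventh; at 10 semitones (a half step narrower than major) the quality is minor.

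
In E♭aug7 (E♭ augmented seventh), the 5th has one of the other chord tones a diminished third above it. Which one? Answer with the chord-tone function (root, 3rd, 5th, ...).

E♭aug7 (E♭ augmented seventh): E♭–G–B–D♭.
The 5th is B. A diminished third above B is D♭.
D♭ is the chord's 7th.

7th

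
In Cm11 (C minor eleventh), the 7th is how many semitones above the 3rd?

Cm11 is spelled C, Eb, G, Bb, D, F.
Eb to Bb is a perfect fifth: 7 semitones.

7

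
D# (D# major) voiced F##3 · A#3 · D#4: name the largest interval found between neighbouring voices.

Adjacent intervals: F##3→A#3 = minor third; A#3→D#4 = perfect fourth.
The largest is A#3 to D#4, a perfect fourth (5 semitones).

perfect fourth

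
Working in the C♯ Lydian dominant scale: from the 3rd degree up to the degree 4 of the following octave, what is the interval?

M9

C♯ lydian dominant: C♯ D♯ E♯ F𝄪 G♯ A♯ B.
So we need the interval from E♯ up to F𝄪.
From E♯ to F𝄪 is 14 semitones, exactly the major ninth.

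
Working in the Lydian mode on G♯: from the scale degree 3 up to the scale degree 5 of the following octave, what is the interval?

minor tenth

G♯ lydian: G♯ A♯ B♯ C𝄪 D♯ E♯ F𝄪.
The scale degree 3 is B♯ and the scale degree 5 (up an octave) is D♯.
B♯ up to D♯ is 15 semitones, a half step narrower than a major tenth, so the interval is minor.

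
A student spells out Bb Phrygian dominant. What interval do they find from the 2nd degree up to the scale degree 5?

Bb phrygian dominant: Bb Cb D Eb F Gb Ab.
That puts Cb below F.
Cb up to F is 6 semitones, a half step wider than a perfect fourth, so the interval is augmented.

augmented fourth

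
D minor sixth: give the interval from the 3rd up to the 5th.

major third

Dm6 is spelled D-F-A-B.
So we need the interval from F up to A.
From F to A is 4 semitones, exactly the major third.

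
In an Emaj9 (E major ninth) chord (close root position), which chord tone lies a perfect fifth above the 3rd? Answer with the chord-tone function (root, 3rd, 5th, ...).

E major ninth is spelled E–G#–B–D#–F#.
The 3rd is G#. A perfect fifth above G# is D#.
D# is the chord's 7th.

7th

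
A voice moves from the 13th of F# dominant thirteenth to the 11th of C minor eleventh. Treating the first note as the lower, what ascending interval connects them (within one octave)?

The 13th of F# dominant thirteenth is D#; the 11th of C minor eleventh is F.
3 letter names make it a third; at 2 semitones (a whole step narrower than major) the quality is diminished.

diminished 3rd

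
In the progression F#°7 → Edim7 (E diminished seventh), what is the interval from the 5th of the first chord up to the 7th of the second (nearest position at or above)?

F#°7 has C as its 5th, and Edim7 (E diminished seventh) has Db as its 7th.
2 letter names make it a second; at 1 semitone (a half step narrower than major) the quality is minor.

minor 2nd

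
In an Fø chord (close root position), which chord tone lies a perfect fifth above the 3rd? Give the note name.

Eb

Spelling the chord: F–Ab–Cb–Eb.
The 3rd is Ab. A perfect fifth above Ab is Eb.
Eb is the chord's 7th.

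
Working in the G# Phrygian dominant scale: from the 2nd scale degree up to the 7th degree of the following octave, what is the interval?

Spelling the G# Phrygian dominant scale: G# A B# C# D# E F#.
The 2nd scale degree is A and the 7th scale degree (up an octave) is F#.
A up to F# spans 13 letter names and 21 semitones — a major thirteenth.

major thirteenth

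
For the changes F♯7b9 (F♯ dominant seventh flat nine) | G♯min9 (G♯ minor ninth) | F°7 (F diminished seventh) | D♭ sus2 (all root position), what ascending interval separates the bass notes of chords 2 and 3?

diminished 7th

The roots are G♯ and F.
G♯ up to F is 9 semitones, a whole step narrower than a major seventh, so the interval is diminished.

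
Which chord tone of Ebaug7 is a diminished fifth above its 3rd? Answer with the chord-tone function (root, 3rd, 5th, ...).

7th

Eb+7: Eb G B Db.
The 3rd is G. A diminished fifth above G is Db.
Db is the chord's 7th.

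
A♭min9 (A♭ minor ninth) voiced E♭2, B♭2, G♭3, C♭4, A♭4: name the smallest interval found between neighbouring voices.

perfect 4th

Adjacent intervals: E♭2→B♭2 = perfect fifth; B♭2→G♭3 = minor sixth; G♭3→C♭4 = perfect fourth; C♭4→A♭4 = major sixth.
The smallest is G♭3 to C♭4, a perfect fourth (5 semitones).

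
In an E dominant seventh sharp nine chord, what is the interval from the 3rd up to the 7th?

E7#9 (E dominant seventh sharp nine) is spelled E G# B D F##.
That puts G# below D.
G# up to D is 6 semitones, a half step narrower than a perfect fifth, so the interval is diminished.

d5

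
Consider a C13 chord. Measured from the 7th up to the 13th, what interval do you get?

C13 (C dominant thirteenth) is spelled C–E–G–Bb–D–A.
That puts Bb below A.
Counting 7 letters and 11 half steps from Bb gives a major seventh.

major seventh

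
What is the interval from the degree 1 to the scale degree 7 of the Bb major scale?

M7

Spelling the Bb major scale: Bb C D Eb F G A.
So we need the interval from Bb up to A.
Bb up to A spans 7 letter names and 11 semitones — a major seventh.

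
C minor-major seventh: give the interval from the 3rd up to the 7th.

The chord tones of Cm(maj7) are C–Eb–G–B.
The 3rd is Eb and the 7th is B.
5 letter names make it a fifth; at 8 semitones (a half step wider than perfect) the quality is augmented.

augmented fifth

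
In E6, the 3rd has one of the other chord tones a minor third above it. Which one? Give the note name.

E6: E, G#, B, C#.
The 3rd is G#. A minor third above G# is B.
B is the chord's 5th.

B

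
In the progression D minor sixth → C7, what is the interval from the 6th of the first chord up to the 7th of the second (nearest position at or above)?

d8

D minor sixth has B as its 6th, and C7 has Bb as its 7th.
From B to Bb: 11 semitones over an octave = diminished.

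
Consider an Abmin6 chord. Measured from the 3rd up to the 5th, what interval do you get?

Ab minor sixth: Ab, Cb, Eb, F.
That puts Cb below Eb.
Cb up to Eb spans 3 letter names and 4 semitones — a major third.

major third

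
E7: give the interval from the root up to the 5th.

The chord tones of E7 are E–G#–B–D.
The root is E and the 5th is B.
E up to B spans 5 letter names and 7 semitones — a perfect fifth.

perfect fifth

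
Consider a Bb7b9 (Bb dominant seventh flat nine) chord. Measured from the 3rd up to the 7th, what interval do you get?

Bb7b9: Bb–D–F–Ab–Cb.
The 3rd is D and the 7th is Ab.
D up to Ab is 6 semitones, a half step narrower than a perfect fifth, so the interval is diminished.
This 3–7 tritone is the characteristic tension at the heart of the dominant sound.

diminished 5th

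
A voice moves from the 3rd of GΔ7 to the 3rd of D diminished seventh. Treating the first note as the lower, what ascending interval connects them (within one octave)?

GΔ7 has B as its 3rd, and D diminished seventh has F as its 3rd.
From B to F: 6 semitones over a fifth = diminished.

diminished fifth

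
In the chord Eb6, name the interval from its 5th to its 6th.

M2

The chord tones of Eb6 (Eb major sixth) are Eb, G, Bb, C.
So we need the interval from Bb up to C.
From Bb to C is 2 semitones, exactly the major second.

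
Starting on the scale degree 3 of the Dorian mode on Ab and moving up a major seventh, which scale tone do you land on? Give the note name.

The scale is Ab Bb Cb Db Eb F Gb.
The scale degree 3 is Cb; a major seventh above that is Bb — scale degree 2.

Bb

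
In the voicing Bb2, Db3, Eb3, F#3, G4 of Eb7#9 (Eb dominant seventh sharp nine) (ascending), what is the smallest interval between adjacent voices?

major 2nd

Adjacent intervals: Bb2→Db3 = minor third; Db3→Eb3 = major second; Eb3→F#3 = augmented second; F#3→G4 = minor ninth.
The smallest is Db3 to Eb3, a major second (2 semitones).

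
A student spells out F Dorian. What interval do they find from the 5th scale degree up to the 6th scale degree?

major second

F dorian: F G Ab Bb C D Eb.
That puts C below D.
C up to D spans 2 letter names and 2 semitones — a major second.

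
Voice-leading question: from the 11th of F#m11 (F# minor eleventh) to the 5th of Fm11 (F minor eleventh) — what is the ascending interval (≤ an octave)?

m2

The 11th of F#m11 (F# minor eleventh) is B; the 5th of Fm11 (F minor eleventh) is C.
B up to C is 1 semitone, a half step narrower than a major second, so the interval is minor.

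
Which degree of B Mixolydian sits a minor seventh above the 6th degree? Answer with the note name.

The scale is B C# D# E F# G# A.
The 6th degree is G#; a minor seventh above that is F# — scale degree 5.

F#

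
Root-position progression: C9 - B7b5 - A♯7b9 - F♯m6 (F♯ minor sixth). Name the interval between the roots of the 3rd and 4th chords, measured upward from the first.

The roots are A♯ and F♯.
A♯ up to F♯ is 8 semitones, a half step narrower than a major sixth, so the interval is minor.

minor sixth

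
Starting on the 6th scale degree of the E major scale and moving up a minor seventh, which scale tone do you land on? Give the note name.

The scale is E F♯ G♯ A B C♯ D♯.
The 6th scale degree is C♯; a minor seventh above that is B — scale degree 5.

B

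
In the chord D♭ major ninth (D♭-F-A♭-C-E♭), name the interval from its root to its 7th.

major seventh

So we need the interval from D♭ up to C.
From D♭ to C is 11 semitones, exactly the major seventh.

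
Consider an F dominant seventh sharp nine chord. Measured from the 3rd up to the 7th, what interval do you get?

The chord tones of F dominant seventh sharp nine are F-A-C-Eb-G#.
The 3rd is A and the 7th is Eb.
From A to Eb: 6 semitones over a fifth = diminished.

diminished fifth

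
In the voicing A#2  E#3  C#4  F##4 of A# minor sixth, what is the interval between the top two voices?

Those voices are C#4 and F##4.
4 letter names make it a fourth; at 6 semitones (a half step wider than perfect) the quality is augmented.

augmented fourth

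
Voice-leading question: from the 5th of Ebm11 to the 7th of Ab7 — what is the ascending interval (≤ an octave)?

The 5th of Ebm11 is Bb; the 7th of Ab7 is Gb.
From Bb to Gb: 8 semitones over a sixth = minor.

minor 6th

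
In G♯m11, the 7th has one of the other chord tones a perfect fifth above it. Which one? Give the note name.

The chord tones of G♯m11 are G♯, B, D♯, F♯, A♯, C♯.
The 7th is F♯. A perfect fifth above F♯ is C♯.
C♯ is the chord's 11th.

C#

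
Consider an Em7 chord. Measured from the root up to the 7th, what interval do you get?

minor seventh

Em7: E–G–B–D.
The root is E and the 7th is D.
From E to D: 10 semitones over a seventh = minor.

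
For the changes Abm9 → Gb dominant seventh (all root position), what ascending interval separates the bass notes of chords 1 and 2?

minor seventh

The roots are Ab and Gb.
Ab up to Gb is 10 semitones, a half step narrower than a major seventh, so the interval is minor.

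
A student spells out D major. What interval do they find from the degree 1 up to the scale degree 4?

perfect fourth

Spelling D major: D E F# G A B C#.
The degree 1 is D and the degree 4 is G.
From D to G is 5 semitones, exactly the perfect fourth.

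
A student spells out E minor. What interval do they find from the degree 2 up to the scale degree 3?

Spelling E minor: E F# G A B C D.
So we need the interval from F# up to G.
From F# to G: 1 semitone over a second = minor.

minor second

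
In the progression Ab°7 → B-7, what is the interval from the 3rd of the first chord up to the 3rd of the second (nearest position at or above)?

Ab°7 has Cb as its 3rd, and B-7 has D as its 3rd.
Cb up to D is 3 semitones, a half step wider than a major second, so the interval is augmented.

augmented second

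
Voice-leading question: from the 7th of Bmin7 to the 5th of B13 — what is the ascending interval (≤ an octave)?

major sixth

Bmin7 has A as its 7th, and B13 has F♯ as its 5th.
A up to F♯ spans 6 letter names and 9 semitones — a major sixth.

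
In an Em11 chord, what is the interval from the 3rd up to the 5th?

major third

Spelling the chord: E–G–B–D–F♯–A.
That puts G below B.
G up to B spans 3 letter names and 4 semitones — a major third.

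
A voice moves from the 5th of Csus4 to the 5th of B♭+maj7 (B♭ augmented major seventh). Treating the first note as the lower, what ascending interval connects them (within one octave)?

Csus4 has G as its 5th, and B♭+maj7 (B♭ augmented major seventh) has F♯ as its 5th.
Counting 7 letters and 11 half steps from G gives a major seventh.

major seventh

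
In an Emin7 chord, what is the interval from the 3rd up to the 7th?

perfect fifth

Emin7 is spelled E G B D.
That puts G below D.
G up to D spans 5 letter names and 7 semitones — a perfect fifth.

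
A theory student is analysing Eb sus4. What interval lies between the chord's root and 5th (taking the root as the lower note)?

The chord tones of Ebsus4 (Eb sus4) are Eb Ab Bb.
That puts Eb below Bb.
Eb up to Bb spans 5 letter names and 7 semitones — a perfect fifth.

P5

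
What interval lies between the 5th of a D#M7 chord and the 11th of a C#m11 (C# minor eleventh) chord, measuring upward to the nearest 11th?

minor sixth

The 5th of D#M7 is A#; the 11th of C#m11 (C# minor eleventh) is F#.
From A# to F#: 8 semitones over a sixth = minor.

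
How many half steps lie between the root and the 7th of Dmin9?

10

Dm9 (D minor ninth) is spelled D–F–A–C–E.
D to C is a minor seventh: 10 semitones.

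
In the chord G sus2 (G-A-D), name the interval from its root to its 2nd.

major second

Root = G; 2nd = A.
G up to A spans 2 letter names and 2 semitones — a major second.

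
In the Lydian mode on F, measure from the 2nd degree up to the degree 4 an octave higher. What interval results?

M10

The scale runs F G A B C D E.
That puts G below B.
From G to B is 16 semitones, exactly the major tenth.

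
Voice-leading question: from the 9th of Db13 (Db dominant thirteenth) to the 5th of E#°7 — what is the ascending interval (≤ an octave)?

The 9th of Db13 (Db dominant thirteenth) is Eb; the 5th of E#°7 is B.
5 letter names make it a fifth; at 8 semitones (a half step wider than perfect) the quality is augmented.

augmented fifth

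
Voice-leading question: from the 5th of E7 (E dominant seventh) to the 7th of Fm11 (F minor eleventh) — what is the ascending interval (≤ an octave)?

E7 (E dominant seventh) has B as its 5th, and Fm11 (F minor eleventh) has Eb as its 7th.
B up to Eb is 4 semitones, a half step narrower than a perfect fourth, so the interval is diminished.

diminished 4th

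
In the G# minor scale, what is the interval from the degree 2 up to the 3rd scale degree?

The scale runs G# A# B C# D# E F#.
Degree 2 = A#; 3rd scale degree = B.
A# up to B is 1 semitone, a half step narrower than a major second, so the interval is minor.

minor 2nd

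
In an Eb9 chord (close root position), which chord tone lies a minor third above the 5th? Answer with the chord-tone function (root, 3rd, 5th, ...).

7th

Eb9 (Eb dominant ninth): Eb, G, Bb, Db, F.
The 5th is Bb. A minor third above Bb is Db.
Db is the chord's 7th.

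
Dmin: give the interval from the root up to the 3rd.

minor third

Dm is spelled D-F-A.
Root = D; 3rd = F.
From D to F: 3 semitones over a third = minor.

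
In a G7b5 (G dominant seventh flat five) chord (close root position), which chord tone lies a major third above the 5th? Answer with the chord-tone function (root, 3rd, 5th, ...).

7th

G dominant seventh flat five is spelled G–B–Db–F.
The 5th is Db. A major third above Db is F.
F is the chord's 7th.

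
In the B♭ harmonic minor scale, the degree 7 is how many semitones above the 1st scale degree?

The scale is B♭ C D♭ E♭ F G♭ A.
B♭ up to A is a major seventh — 11 semitones.

11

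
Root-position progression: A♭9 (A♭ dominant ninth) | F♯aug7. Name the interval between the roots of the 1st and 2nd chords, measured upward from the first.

augmented sixth

The roots are A♭ and F♯.
From A♭ to F♯: 10 semitones over a sixth = augmented.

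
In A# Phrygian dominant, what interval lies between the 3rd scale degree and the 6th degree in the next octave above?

diminished eleventh

The scale runs A# B C## D# E# F# G#.
3rd scale degree = C##; scale degree 6 (up an octave) = F#.
11 letter names make it an eleventh; at 16 semitones (a half step narrower than perfect) the quality is diminished.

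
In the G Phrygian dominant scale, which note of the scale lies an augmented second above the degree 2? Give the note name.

B

The scale is G Ab B C D Eb F.
The degree 2 is Ab; an augmented second above that is B — scale degree 3.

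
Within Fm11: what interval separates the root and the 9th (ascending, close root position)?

Spelling the chord: F–Ab–C–Eb–G–Bb.
So we need the interval from F up to G.
Counting 9 letters and 14 half steps from F gives a major ninth.

major ninth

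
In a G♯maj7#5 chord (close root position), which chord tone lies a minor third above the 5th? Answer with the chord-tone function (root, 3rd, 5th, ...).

7th

The chord tones of G♯maj7#5 (G♯ augmented major seventh) are G♯ B♯ D𝄪 F𝄪.
The 5th is D𝄪. A minor third above D𝄪 is F𝄪.
F𝄪 is the chord's 7th.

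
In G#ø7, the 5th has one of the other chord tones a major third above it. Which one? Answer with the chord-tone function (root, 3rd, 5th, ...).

Spelling the chord: G# B D F#.
The 5th is D. A major third above D is F#.
F# is the chord's 7th.

7th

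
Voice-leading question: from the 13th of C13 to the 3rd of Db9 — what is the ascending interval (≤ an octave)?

m6

C13 has A as its 13th, and Db9 has F as its 3rd.
From A to F: 8 semitones over a sixth = minor.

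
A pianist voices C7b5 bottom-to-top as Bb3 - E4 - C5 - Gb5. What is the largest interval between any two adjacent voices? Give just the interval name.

Adjacent intervals: Bb3→E4 = augmented fourth; E4→C5 = minor sixth; C5→Gb5 = diminished fifth.
The largest is E4 to C5, a minor sixth (8 semitones).

m6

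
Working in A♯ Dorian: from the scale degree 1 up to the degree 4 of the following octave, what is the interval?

perfect eleventh

A♯ dorian: A♯ B♯ C♯ D♯ E♯ F𝄪 G♯.
So we need the interval from A♯ up to D♯.
From A♯ to D♯ is 17 semitones, exactly the perfect eleventh.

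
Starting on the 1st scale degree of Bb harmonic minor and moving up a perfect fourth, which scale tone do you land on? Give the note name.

Eb

The scale is Bb C Db Eb F Gb A.
The 1st scale degree is Bb; a perfect fourth above that is Eb — scale degree 4.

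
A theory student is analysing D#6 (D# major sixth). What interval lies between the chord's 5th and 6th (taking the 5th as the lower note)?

D# major sixth is spelled D#-F##-A#-B#.
The 5th is A# and the 6th is B#.
Counting 2 letters and 2 half steps from A# gives a major second.

major 2nd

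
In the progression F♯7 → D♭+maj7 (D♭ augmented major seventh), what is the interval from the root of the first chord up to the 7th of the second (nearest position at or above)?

diminished 5th

The root of F♯7 is F♯; the 7th of D♭+maj7 (D♭ augmented major seventh) is C.
F♯ up to C is 6 semitones, a half step narrower than a perfect fifth, so the interval is diminished.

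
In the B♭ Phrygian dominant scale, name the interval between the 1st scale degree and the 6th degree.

minor sixth

Spelling the B♭ Phrygian dominant scale: B♭ C♭ D E♭ F G♭ A♭.
The 1st scale degree is B♭ and the scale degree 6 is G♭.
B♭ up to G♭ is 8 semitones, a half step narrower than a major sixth, so the interval is minor.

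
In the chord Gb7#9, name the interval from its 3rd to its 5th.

Gb7#9 is spelled Gb Bb Db Fb A.
That puts Bb below Db.
3 letter names make it a third; at 3 semitones (a half step narrower than major) the quality is minor.

minor third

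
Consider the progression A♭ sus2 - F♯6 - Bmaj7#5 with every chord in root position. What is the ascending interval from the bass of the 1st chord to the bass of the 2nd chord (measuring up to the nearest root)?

augmented sixth

The roots are A♭ and F♯.
6 letter names make it a sixth; at 10 semitones (a half step wider than major) the quality is augmented.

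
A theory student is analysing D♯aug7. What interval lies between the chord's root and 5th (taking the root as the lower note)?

augmented fifth

The chord tones of D♯+7 are D♯ F𝄪 A𝄪 C♯.
Root = D♯; 5th = A𝄪.
From D♯ to A𝄪: 8 semitones over a fifth = augmented.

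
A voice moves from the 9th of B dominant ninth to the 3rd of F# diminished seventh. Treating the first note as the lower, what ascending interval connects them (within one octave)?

B dominant ninth has C# as its 9th, and F# diminished seventh has A as its 3rd.
6 letter names make it a sixth; at 8 semitones (a half step narrower than major) the quality is minor.

minor sixth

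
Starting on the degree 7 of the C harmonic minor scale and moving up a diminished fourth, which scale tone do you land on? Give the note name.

The scale is C D Eb F G Ab B.
The degree 7 is B; a diminished fourth above that is Eb — scale degree 3.

Eb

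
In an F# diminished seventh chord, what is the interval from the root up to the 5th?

The chord tones of F#dim7 (F# diminished seventh) are F#-A-C-Eb.
Root = F#; 5th = C.
From F# to C: 6 semitones over a fifth = diminished.

d5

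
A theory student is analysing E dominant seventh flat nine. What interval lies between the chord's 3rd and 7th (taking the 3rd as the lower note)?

E7b9 is spelled E-G#-B-D-F.
3rd = G#; 7th = D.
5 letter names make it a fifth; at 6 semitones (a half step narrower than perfect) the quality is diminished.

diminished fifth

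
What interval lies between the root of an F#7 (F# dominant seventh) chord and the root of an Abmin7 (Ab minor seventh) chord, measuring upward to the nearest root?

The root of F#7 (F# dominant seventh) is F#; the root of Abmin7 (Ab minor seventh) is Ab.
From F# to Ab: 2 semitones over a third = diminished.

diminished third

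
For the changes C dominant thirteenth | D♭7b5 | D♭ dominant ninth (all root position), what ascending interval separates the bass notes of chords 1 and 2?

minor second

The roots are C and D♭.
2 letter names make it a second; at 1 semitone (a half step narrower than major) the quality is minor.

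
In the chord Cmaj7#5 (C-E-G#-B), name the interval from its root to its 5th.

A5

Root = C; 5th = G#.
5 letter names make it a fifth; at 8 semitones (a half step wider than perfect) the quality is augmented.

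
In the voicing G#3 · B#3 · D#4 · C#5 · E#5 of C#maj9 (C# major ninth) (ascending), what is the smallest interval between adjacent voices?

Adjacent intervals: G#3→B#3 = major third; B#3→D#4 = minor third; D#4→C#5 = minor seventh; C#5→E#5 = major third.
The smallest is B#3 to D#4, a minor third (3 semitones).

minor 3rd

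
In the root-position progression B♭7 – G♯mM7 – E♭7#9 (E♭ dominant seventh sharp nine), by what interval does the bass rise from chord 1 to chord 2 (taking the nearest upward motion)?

The roots are B♭ and G♯.
From B♭ to G♯: 10 semitones over a sixth = augmented.

augmented 6th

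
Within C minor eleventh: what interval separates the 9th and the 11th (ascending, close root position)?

C minor eleventh: C, E♭, G, B♭, D, F.
So we need the interval from D up to F.
From D to F: 3 semitones over a third = minor.

minor 3rd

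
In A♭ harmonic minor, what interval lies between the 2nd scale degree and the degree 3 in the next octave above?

minor 9th

A♭ harmonic minor: A♭ B♭ C♭ D♭ E♭ F♭ G.
So we need the interval from B♭ up to C♭.
9 letter names make it a ninth; at 13 semitones (a half step narrower than major) the quality is minor.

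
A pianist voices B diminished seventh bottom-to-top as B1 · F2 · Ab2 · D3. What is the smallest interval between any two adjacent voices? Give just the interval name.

minor third

Adjacent intervals: B1→F2 = diminished fifth; F2→Ab2 = minor third; Ab2→D3 = augmented fourth.
The smallest is F2 to Ab2, a minor third (3 semitones).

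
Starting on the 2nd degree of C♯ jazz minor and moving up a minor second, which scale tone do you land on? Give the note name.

E

The scale is C♯ D♯ E F♯ G♯ A♯ B♯.
The 2nd degree is D♯; a minor second above that is E — scale degree 3.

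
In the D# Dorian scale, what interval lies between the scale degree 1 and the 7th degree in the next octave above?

m14

D# dorian: D# E# F# G# A# B# C#.
That puts D# below C#.
14 letter names make it a fourteenth; at 22 semitones (a half step narrower than major) the quality is minor.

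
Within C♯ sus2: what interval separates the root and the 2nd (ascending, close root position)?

The chord tones of C♯sus2 are C♯, D♯, G♯.
Root = C♯; 2nd = D♯.
From C♯ to D♯ is 2 semitones, exactly the major second.

M2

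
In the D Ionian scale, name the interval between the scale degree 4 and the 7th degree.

The scale runs D E F# G A B C#.
The scale degree 4 is G and the 7th degree is C#.
G up to C# is 6 semitones, a half step wider than a perfect fourth, so the interval is augmented.

augmented fourth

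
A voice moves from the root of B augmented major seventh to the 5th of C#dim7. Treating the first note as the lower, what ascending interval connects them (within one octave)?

B augmented major seventh has B as its root, and C#dim7 has G as its 5th.
From B to G: 8 semitones over a sixth = minor.

minor 6th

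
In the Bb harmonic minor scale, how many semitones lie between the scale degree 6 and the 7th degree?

3

The scale is Bb C Db Eb F Gb A.
Gb up to A is an augmented second — 3 semitones.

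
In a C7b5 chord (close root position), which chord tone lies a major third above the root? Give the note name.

E

Spelling the chord: C E Gb Bb.
The root is C. A major third above C is E.
E is the chord's 3rd.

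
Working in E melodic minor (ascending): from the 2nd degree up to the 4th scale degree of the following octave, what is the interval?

The scale runs E F♯ G A B C♯ D♯.
So we need the interval from F♯ up to A.
10 letter names make it a tenth; at 15 semitones (a half step narrower than major) the quality is minor.

minor tenth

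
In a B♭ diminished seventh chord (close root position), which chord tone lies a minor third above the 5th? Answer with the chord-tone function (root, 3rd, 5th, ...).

Spelling the chord: B♭, D♭, F♭, A𝄫.
The 5th is F♭. A minor third above F♭ is A𝄫.
A𝄫 is the chord's 7th.

7th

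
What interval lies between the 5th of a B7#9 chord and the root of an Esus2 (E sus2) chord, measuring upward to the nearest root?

B7#9 has F# as its 5th, and Esus2 (E sus2) has E as its root.
7 letter names make it a seventh; at 10 semitones (a half step narrower than major) the quality is minor.

minor seventh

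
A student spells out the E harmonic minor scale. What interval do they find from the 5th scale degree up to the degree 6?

Spelling the E harmonic minor scale: E F# G A B C D#.
So we need the interval from B up to C.
From B to C: 1 semitone over a second = minor.

minor 2nd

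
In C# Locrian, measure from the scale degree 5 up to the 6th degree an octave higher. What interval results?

Spelling C# Locrian: C# D E F# G A B.
Scale degree 5 = G; scale degree 6 (up an octave) = A.
G up to A spans 9 letter names and 14 semitones — a major ninth.

major 9th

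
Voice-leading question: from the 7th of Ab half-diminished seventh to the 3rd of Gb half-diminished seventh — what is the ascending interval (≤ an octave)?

The 7th of Ab half-diminished seventh is Gb; the 3rd of Gb half-diminished seventh is Bbb.
3 letter names make it a third; at 3 semitones (a half step narrower than major) the quality is minor.

minor third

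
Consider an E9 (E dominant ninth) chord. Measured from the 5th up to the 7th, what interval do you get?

E dominant ninth: E, G♯, B, D, F♯.
5th = B; 7th = D.
3 letter names make it a third; at 3 semitones (a half step narrower than major) the quality is minor.

minor third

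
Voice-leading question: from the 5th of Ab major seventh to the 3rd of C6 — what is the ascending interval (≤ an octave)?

The 5th of Ab major seventh is Eb; the 3rd of C6 is E.
Eb up to E is 1 semitone, a half step wider than a perfect unison, so the interval is augmented.

augmented unison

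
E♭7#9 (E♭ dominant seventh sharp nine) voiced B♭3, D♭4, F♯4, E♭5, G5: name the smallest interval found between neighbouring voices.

Adjacent intervals: B♭3→D♭4 = minor third; D♭4→F♯4 = augmented third; F♯4→E♭5 = diminished seventh; E♭5→G5 = major third.
The smallest is B♭3 to D♭4, a minor third (3 semitones).

minor third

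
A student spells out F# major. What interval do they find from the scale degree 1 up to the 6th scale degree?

major sixth

F# major: F# G# A# B C# D# E#.
That puts F# below D#.
From F# to D# is 9 semitones, exactly the major sixth.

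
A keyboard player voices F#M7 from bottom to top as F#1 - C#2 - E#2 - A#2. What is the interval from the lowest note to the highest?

major tenth

The outer voices are F#1 and A#2.
F# up to A# spans 10 letter names and 16 semitones — a major tenth.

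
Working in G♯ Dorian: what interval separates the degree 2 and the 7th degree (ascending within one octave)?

G♯ dorian: G♯ A♯ B C♯ D♯ E♯ F♯.
That puts A♯ below F♯.
6 letter names make it a sixth; at 8 semitones (a half step narrower than major) the quality is minor.

minor sixth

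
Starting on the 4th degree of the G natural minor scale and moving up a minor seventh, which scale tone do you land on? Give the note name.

Bb

The scale is G A B♭ C D E♭ F.
The 4th degree is C; a minor seventh above that is B♭ — scale degree 3.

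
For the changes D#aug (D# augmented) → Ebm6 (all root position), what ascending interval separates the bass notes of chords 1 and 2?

The roots are D# and Eb.
2 letter names make it a second; at 0 semitones (a whole step narrower than major) the quality is diminished.

diminished second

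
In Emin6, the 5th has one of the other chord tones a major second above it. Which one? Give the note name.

Emin6 (E minor sixth) is spelled E–G–B–C#.
The 5th is B. A major second above B is C#.
C# is the chord's 6th.

C#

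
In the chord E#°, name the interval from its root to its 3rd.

E#dim: E# G# B.
So we need the interval from E# up to G#.
3 letter names make it a third; at 3 semitones (a half step narrower than major) the quality is minor.

minor third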